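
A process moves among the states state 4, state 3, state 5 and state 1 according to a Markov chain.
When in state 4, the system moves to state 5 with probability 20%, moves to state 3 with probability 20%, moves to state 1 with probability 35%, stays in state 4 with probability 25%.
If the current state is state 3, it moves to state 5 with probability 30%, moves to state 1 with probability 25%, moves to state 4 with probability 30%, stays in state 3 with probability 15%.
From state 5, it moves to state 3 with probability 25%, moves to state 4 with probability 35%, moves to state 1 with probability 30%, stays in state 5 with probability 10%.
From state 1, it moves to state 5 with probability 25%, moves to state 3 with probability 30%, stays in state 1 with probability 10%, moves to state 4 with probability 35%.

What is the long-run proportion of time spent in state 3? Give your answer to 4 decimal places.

Let the stationary distribution be π with π = πP and π_1 + π_2 + π_3 + π_4 = 1.
π_1 = 0.25·π_1 + 0.3·π_2 + 0.35·π_3 + 0.35·π_4
π_2 = 0.2·π_1 + 0.15·π_2 + 0.25·π_3 + 0.3·π_4
π_3 = 0.2·π_1 + 0.3·π_2 + 0.1·π_3 + 0.25·π_4
Solving with the normalization constraint gives π = (0.3080, 0.2248, 0.2138, 0.2535).
So the stationary probability of state 3 is 0.2248.

0.2248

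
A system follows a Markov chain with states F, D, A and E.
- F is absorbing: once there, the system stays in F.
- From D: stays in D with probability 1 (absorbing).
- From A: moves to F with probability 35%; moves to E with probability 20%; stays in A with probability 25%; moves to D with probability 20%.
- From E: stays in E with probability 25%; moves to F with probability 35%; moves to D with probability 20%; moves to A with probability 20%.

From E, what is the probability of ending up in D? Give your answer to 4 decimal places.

0.3636

Let h(s) be the probability of absorption at D starting from transient state s. Then h(D) = 1 and h(F) = 0. By first-step analysis:
h(A) = 0.35·0 + 0.2·1 + 0.25·h(A) + 0.2·h(E)
h(E) = 0.35·0 + 0.2·1 + 0.2·h(A) + 0.25·h(E)
Solving: h(A) = 0.3636, h(E) = 0.3636.
Starting from E, the probability is 0.3636.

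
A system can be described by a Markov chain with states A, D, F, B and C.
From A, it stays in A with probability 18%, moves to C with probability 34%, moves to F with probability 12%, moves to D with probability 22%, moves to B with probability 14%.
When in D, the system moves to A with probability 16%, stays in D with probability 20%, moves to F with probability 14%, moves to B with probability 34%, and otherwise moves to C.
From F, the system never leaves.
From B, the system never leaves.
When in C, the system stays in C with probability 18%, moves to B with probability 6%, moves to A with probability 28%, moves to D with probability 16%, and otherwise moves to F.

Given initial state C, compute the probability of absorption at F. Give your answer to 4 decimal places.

0.6498

Let h(s) be the probability of absorption at F starting from transient state s. Then h(F) = 1 and h(B) = 0. By first-step analysis:
h(A) = 0.18·h(A) + 0.22·h(D) + 0.12·1 + 0.14·0 + 0.34·h(C)
h(D) = 0.16·h(A) + 0.2·h(D) + 0.14·1 + 0.34·0 + 0.16·h(C)
h(C) = 0.28·h(A) + 0.16·h(D) + 0.32·1 + 0.06·0 + 0.18·h(C)
Solving: h(A) = 0.5258, h(D) = 0.4101, h(C) = 0.6498.
Starting from C, the probability is 0.6498.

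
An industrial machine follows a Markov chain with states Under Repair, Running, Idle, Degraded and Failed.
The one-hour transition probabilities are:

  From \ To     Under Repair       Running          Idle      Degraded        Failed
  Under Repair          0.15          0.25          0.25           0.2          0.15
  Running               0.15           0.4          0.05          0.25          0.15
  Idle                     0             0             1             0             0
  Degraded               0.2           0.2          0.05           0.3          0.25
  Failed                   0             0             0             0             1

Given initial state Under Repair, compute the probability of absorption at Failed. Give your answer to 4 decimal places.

Let h(s) be the probability of absorption at Failed starting from transient state s. Then h(Failed) = 1 and h(Idle) = 0. By first-step analysis:
h(Under Repair) = 0.15·h(Under Repair) + 0.25·h(Running) + 0.25·0 + 0.2·h(Degraded) + 0.15·1
h(Running) = 0.15·h(Under Repair) + 0.4·h(Running) + 0.05·0 + 0.25·h(Degraded) + 0.15·1
h(Degraded) = 0.2·h(Under Repair) + 0.2·h(Running) + 0.05·0 + 0.3·h(Degraded) + 0.25·1
Solving: h(Under Repair) = 0.5427, h(Running) = 0.6801, h(Degraded) = 0.7065.
Starting from Under Repair, the probability is 0.5427.

0.5427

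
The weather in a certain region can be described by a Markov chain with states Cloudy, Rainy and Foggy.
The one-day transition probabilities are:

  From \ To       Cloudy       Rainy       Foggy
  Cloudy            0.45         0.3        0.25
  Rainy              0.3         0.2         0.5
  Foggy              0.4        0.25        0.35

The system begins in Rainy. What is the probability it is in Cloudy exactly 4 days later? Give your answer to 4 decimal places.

0.3940

Propagate the distribution vector 4 days from Rainy.
After 0 days: (0.0000, 1.0000, 0.0000)
After 1 day: (0.3000, 0.2000, 0.5000)
After 2 days: (0.3950, 0.2550, 0.3500)
After 3 days: (0.3943, 0.2570, 0.3488)
After 4 days: (0.3940, 0.2569, 0.3491)
P(in Cloudy after 4 days) = 0.3940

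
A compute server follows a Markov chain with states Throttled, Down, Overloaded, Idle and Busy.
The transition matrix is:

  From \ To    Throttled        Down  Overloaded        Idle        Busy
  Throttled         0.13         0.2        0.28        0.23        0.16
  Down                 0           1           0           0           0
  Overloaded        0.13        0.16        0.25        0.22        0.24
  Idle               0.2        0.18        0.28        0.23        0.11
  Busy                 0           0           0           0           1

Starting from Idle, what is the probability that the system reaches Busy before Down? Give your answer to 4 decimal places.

0.4636

Let h(s) be the probability of absorption at Busy starting from transient state s. Then h(Busy) = 1 and h(Down) = 0. By first-step analysis:
h(Throttled) = 0.13·h(Throttled) + 0.2·0 + 0.28·h(Overloaded) + 0.23·h(Idle) + 0.16·1
h(Overloaded) = 0.13·h(Throttled) + 0.16·0 + 0.25·h(Overloaded) + 0.22·h(Idle) + 0.24·1
h(Idle) = 0.2·h(Throttled) + 0.18·0 + 0.28·h(Overloaded) + 0.23·h(Idle) + 0.11·1
Solving: h(Throttled) = 0.4800, h(Overloaded) = 0.5392, h(Idle) = 0.4636.
Starting from Idle, the probability is 0.4636.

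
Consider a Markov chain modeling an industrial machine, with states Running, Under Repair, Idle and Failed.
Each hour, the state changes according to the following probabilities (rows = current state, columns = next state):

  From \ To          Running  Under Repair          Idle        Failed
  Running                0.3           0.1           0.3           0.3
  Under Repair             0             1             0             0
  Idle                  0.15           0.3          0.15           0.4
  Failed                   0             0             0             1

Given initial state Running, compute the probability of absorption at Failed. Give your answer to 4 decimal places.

Let h(s) be the probability of absorption at Failed starting from transient state s. Then h(Failed) = 1 and h(Under Repair) = 0. By first-step analysis:
h(Running) = 0.3·h(Running) + 0.1·0 + 0.3·h(Idle) + 0.3·1
h(Idle) = 0.15·h(Running) + 0.3·0 + 0.15·h(Idle) + 0.4·1
Solving: h(Running) = 0.6818, h(Idle) = 0.5909.
Starting from Running, the probability is 0.6818.

0.6818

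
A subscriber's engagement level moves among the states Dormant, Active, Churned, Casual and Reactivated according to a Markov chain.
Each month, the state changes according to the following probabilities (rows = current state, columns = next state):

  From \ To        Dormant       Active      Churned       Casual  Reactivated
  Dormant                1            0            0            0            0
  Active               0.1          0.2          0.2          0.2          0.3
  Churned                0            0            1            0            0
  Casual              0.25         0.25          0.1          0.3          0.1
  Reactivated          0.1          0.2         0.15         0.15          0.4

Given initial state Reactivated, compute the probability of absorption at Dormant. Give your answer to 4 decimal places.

Let h(s) be the probability of absorption at Dormant starting from transient state s. Then h(Dormant) = 1 and h(Churned) = 0. By first-step analysis:
h(Active) = 0.1·1 + 0.2·h(Active) + 0.2·0 + 0.2·h(Casual) + 0.3·h(Reactivated)
h(Casual) = 0.25·1 + 0.25·h(Active) + 0.1·0 + 0.3·h(Casual) + 0.1·h(Reactivated)
h(Reactivated) = 0.1·1 + 0.2·h(Active) + 0.15·0 + 0.15·h(Casual) + 0.4·h(Reactivated)
Solving: h(Active) = 0.4424, h(Casual) = 0.5808, h(Reactivated) = 0.4593.
Starting from Reactivated, the probability is 0.4593.

0.4593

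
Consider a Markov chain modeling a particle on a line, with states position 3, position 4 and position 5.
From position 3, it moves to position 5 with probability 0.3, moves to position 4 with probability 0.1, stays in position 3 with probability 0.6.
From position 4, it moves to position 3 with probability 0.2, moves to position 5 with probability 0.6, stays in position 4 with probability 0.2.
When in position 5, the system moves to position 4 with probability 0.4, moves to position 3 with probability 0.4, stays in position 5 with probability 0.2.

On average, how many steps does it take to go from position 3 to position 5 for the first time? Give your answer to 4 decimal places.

3.0000

Let t(s) be the expected number of steps to first reach position 5 from state s, with t(position 5) = 0. Conditioning on the first step:
t(position 3) = 1 + 0.6·t(position 3) + 0.1·t(position 4)
t(position 4) = 1 + 0.2·t(position 3) + 0.2·t(position 4)
Solving: t(position 3) = 3.0000, t(position 4) = 2.0000.
Expected steps from position 3 to position 5: 3.0000.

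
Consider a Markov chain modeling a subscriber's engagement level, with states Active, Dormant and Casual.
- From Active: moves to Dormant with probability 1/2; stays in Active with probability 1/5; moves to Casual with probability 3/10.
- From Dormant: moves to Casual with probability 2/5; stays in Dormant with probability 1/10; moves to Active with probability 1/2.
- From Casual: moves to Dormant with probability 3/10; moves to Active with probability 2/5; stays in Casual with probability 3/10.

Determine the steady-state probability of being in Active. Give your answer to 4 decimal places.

0.3592

Let the stationary distribution be π with π = πP and π_1 + π_2 + π_3 = 1.
π_1 = 0.2·π_1 + 0.5·π_2 + 0.4·π_3
π_2 = 0.5·π_1 + 0.1·π_2 + 0.3·π_3
Solving with the normalization constraint gives π = (0.3592, 0.3099, 0.3310).
So the stationary probability of Active is 0.3592.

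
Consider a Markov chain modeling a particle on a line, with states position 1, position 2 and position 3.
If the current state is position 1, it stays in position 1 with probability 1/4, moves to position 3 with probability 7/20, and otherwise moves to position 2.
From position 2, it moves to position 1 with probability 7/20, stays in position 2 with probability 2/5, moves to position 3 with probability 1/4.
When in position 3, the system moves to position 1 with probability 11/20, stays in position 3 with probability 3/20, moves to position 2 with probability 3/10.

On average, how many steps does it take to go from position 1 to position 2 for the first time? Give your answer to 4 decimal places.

2.6966

Let t(s) be the expected number of steps to first reach position 2 from state s, with t(position 2) = 0. Conditioning on the first step:
t(position 1) = 1 + 0.25·t(position 1) + 0.35·t(position 3)
t(position 3) = 1 + 0.55·t(position 1) + 0.15·t(position 3)
Solving: t(position 1) = 2.6966, t(position 3) = 2.9213.
Expected steps from position 1 to position 2: 2.6966.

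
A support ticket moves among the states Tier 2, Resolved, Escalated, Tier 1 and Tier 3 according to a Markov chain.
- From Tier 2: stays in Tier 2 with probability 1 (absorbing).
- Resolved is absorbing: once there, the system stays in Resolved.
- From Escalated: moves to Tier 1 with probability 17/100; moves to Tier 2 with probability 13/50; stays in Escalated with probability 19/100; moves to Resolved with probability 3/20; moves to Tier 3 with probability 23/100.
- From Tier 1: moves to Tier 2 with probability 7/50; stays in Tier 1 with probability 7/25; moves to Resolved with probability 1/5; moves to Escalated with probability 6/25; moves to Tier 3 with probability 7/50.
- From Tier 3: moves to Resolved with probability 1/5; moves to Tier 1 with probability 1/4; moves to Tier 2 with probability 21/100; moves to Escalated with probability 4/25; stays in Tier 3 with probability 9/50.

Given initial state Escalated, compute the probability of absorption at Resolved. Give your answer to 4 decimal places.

0.4313

Let h(s) be the probability of absorption at Resolved starting from transient state s. Then h(Resolved) = 1 and h(Tier 2) = 0. By first-step analysis:
h(Escalated) = 0.26·0 + 0.15·1 + 0.19·h(Escalated) + 0.17·h(Tier 1) + 0.23·h(Tier 3)
h(Tier 1) = 0.14·0 + 0.2·1 + 0.24·h(Escalated) + 0.28·h(Tier 1) + 0.14·h(Tier 3)
h(Tier 3) = 0.21·0 + 0.2·1 + 0.16·h(Escalated) + 0.25·h(Tier 1) + 0.18·h(Tier 3)
Solving: h(Escalated) = 0.4313, h(Tier 1) = 0.5159, h(Tier 3) = 0.4853.
Starting from Escalated, the probability is 0.4313.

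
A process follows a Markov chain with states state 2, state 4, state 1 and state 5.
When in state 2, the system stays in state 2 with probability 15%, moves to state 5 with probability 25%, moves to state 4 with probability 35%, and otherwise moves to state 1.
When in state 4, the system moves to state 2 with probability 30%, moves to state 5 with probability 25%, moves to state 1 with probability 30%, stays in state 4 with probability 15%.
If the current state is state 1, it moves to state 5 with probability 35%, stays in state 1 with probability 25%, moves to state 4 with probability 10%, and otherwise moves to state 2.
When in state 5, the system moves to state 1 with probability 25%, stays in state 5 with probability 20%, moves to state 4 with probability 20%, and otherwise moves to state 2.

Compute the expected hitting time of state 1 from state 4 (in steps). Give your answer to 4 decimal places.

Let t(s) be the expected number of steps to first reach state 1 from state s, with t(state 1) = 0. Conditioning on the first step:
t(state 2) = 1 + 0.15·t(state 2) + 0.35·t(state 4) + 0.25·t(state 5)
t(state 4) = 1 + 0.3·t(state 2) + 0.15·t(state 4) + 0.25·t(state 5)
t(state 5) = 1 + 0.35·t(state 2) + 0.2·t(state 4) + 0.2·t(state 5)
Solving: t(state 2) = 3.8009, t(state 4) = 3.6425, t(state 5) = 3.8235.
Expected steps from state 4 to state 1: 3.6425.

3.6425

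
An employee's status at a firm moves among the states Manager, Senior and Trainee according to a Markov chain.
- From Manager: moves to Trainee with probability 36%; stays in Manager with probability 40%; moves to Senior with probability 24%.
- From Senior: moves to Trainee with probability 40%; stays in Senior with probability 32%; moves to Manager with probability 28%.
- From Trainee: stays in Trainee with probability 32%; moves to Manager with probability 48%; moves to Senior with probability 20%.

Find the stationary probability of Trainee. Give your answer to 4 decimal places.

0.3556

Let the stationary distribution be π with π = πP and π_1 + π_2 + π_3 = 1.
π_1 = 0.4·π_1 + 0.28·π_2 + 0.48·π_3
π_2 = 0.24·π_1 + 0.32·π_2 + 0.2·π_3
Solving with the normalization constraint gives π = (0.3990, 0.2454, 0.3556).
So the stationary probability of Trainee is 0.3556.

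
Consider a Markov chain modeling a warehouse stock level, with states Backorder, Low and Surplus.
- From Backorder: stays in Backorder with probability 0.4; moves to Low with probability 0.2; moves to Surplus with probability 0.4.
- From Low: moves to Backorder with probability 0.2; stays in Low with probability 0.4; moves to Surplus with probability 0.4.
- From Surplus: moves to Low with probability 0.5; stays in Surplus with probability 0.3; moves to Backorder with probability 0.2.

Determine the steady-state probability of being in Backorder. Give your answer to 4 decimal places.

Let the stationary distribution be π with π = πP and π_1 + π_2 + π_3 = 1.
π_1 = 0.4·π_1 + 0.2·π_2 + 0.2·π_3
π_2 = 0.2·π_1 + 0.4·π_2 + 0.5·π_3
Solving with the normalization constraint gives π = (0.2500, 0.3864, 0.3636).
So the stationary probability of Backorder is 0.2500.

0.2500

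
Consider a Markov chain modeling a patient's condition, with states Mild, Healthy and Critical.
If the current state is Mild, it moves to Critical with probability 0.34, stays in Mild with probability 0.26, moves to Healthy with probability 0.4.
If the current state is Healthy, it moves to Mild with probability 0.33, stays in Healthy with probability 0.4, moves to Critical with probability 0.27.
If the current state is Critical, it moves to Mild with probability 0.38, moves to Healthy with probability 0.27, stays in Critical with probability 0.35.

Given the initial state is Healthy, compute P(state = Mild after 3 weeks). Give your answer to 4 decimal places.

Propagate the distribution vector 3 weeks from Healthy.
After 0 weeks: (0.0000, 1.0000, 0.0000)
After 1 week: (0.3300, 0.4000, 0.2700)
After 2 weeks: (0.3204, 0.3649, 0.3147)
After 3 weeks: (0.3233, 0.3591, 0.3176)
P(in Mild after 3 weeks) = 0.3233

0.3233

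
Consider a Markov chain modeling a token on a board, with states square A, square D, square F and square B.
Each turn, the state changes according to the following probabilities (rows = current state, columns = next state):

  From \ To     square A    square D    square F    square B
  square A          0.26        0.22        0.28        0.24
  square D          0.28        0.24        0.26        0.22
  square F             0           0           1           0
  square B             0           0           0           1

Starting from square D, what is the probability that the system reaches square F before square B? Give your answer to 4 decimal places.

Let h(s) be the probability of absorption at square F starting from transient state s. Then h(square F) = 1 and h(square B) = 0. By first-step analysis:
h(square A) = 0.26·h(square A) + 0.22·h(square D) + 0.28·1 + 0.24·0
h(square D) = 0.28·h(square A) + 0.24·h(square D) + 0.26·1 + 0.22·0
Solving: h(square A) = 0.5391, h(square D) = 0.5407.
Starting from square D, the probability is 0.5407.

0.5407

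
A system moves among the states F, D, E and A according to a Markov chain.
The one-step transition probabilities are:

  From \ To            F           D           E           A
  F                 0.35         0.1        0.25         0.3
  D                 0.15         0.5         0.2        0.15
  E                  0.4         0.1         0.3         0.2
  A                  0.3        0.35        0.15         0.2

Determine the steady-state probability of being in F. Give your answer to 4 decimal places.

Let the stationary distribution be π with π = πP and π_1 + π_2 + π_3 + π_4 = 1.
π_1 = 0.35·π_1 + 0.15·π_2 + 0.4·π_3 + 0.3·π_4
π_2 = 0.1·π_1 + 0.5·π_2 + 0.1·π_3 + 0.35·π_4
π_3 = 0.25·π_1 + 0.2·π_2 + 0.3·π_3 + 0.15·π_4
Solving with the normalization constraint gives π = (0.2991, 0.2571, 0.2268, 0.2171).
So the stationary probability of F is 0.2991.

0.2991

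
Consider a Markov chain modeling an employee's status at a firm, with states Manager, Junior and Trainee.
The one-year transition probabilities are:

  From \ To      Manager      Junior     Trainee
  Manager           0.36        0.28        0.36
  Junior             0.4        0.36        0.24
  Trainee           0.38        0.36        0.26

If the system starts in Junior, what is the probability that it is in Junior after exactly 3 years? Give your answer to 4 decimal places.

0.3297

Propagate the distribution vector 3 years from Junior.
After 0 years: (0.0000, 1.0000, 0.0000)
After 1 year: (0.4000, 0.3600, 0.2400)
After 2 years: (0.3792, 0.3280, 0.2928)
After 3 years: (0.3790, 0.3297, 0.2914)
P(in Junior after 3 years) = 0.3297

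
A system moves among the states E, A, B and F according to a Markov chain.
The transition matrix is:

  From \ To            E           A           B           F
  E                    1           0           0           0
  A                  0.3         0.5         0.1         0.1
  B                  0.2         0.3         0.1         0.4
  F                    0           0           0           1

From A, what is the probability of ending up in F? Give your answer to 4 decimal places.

0.3095

Let h(s) be the probability of absorption at F starting from transient state s. Then h(F) = 1 and h(E) = 0. By first-step analysis:
h(A) = 0.3·0 + 0.5·h(A) + 0.1·h(B) + 0.1·1
h(B) = 0.2·0 + 0.3·h(A) + 0.1·h(B) + 0.4·1
Solving: h(A) = 0.3095, h(B) = 0.5476.
Starting from A, the probability is 0.3095.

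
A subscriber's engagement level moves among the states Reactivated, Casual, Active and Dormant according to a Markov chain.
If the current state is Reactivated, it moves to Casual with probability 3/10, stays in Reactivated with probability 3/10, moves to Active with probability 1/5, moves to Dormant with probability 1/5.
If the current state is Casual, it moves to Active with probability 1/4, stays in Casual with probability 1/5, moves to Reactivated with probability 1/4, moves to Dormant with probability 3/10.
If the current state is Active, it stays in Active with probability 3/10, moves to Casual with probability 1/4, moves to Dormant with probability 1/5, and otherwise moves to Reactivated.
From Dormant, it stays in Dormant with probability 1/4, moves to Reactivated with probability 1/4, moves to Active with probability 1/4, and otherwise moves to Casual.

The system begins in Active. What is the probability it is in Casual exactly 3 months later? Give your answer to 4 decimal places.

Propagate the distribution vector 3 months from Active.
After 0 months: (0.0000, 0.0000, 1.0000, 0.0000)
After 1 month: (0.2500, 0.2500, 0.3000, 0.2000)
After 2 months: (0.2625, 0.2500, 0.2525, 0.2350)
After 3 months: (0.2631, 0.2506, 0.2495, 0.2368)
P(in Casual after 3 months) = 0.2506

0.2506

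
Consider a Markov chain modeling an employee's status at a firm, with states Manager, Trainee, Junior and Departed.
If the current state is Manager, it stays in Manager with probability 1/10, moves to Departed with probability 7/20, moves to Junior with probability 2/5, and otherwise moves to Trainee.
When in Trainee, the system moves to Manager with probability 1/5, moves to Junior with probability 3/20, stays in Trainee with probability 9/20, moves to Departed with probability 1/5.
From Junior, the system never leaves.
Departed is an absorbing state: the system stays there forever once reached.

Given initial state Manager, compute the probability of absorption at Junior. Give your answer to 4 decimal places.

Let h(s) be the probability of absorption at Junior starting from transient state s. Then h(Junior) = 1 and h(Departed) = 0. By first-step analysis:
h(Manager) = 0.1·h(Manager) + 0.15·h(Trainee) + 0.4·1 + 0.35·0
h(Trainee) = 0.2·h(Manager) + 0.45·h(Trainee) + 0.15·1 + 0.2·0
Solving: h(Manager) = 0.5215, h(Trainee) = 0.4624.
Starting from Manager, the probability is 0.5215.

0.5215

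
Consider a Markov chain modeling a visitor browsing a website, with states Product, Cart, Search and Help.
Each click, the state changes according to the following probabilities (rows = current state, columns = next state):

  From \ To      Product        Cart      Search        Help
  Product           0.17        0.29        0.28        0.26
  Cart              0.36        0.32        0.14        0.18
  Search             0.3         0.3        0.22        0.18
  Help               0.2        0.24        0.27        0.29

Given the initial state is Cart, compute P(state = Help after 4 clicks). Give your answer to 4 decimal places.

Propagate the distribution vector 4 clicks from Cart.
After 0 clicks: (0.0000, 1.0000, 0.0000, 0.0000)
After 1 click: (0.3600, 0.3200, 0.1400, 0.1800)
After 2 clicks: (0.2544, 0.2920, 0.2250, 0.2286)
After 3 clicks: (0.2616, 0.2896, 0.2233, 0.2255)
After 4 clicks: (0.2608, 0.2896, 0.2238, 0.2257)
P(in Help after 4 clicks) = 0.2257

0.2257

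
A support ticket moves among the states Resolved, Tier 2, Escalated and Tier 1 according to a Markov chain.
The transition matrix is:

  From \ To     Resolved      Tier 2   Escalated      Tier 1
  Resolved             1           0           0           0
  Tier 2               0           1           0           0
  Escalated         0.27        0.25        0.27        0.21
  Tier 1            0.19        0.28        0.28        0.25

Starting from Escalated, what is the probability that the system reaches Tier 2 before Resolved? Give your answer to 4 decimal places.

0.5040

Let h(s) be the probability of absorption at Tier 2 starting from transient state s. Then h(Tier 2) = 1 and h(Resolved) = 0. By first-step analysis:
h(Escalated) = 0.27·0 + 0.25·1 + 0.27·h(Escalated) + 0.21·h(Tier 1)
h(Tier 1) = 0.19·0 + 0.28·1 + 0.28·h(Escalated) + 0.25·h(Tier 1)
Solving: h(Escalated) = 0.5040, h(Tier 1) = 0.5615.
Starting from Escalated, the probability is 0.5040.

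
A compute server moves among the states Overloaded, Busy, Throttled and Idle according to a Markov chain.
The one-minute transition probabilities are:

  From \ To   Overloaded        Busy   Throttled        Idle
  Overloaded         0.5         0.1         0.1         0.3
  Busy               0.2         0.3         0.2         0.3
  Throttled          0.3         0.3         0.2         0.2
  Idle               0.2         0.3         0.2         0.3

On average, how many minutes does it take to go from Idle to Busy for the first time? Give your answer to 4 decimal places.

Let t(s) be the expected number of minutes to first reach Busy from state s, with t(Busy) = 0. Conditioning on the first minute:
t(Overloaded) = 1 + 0.5·t(Overloaded) + 0.1·t(Throttled) + 0.3·t(Idle)
t(Throttled) = 1 + 0.3·t(Overloaded) + 0.2·t(Throttled) + 0.2·t(Idle)
t(Idle) = 1 + 0.2·t(Overloaded) + 0.2·t(Throttled) + 0.3·t(Idle)
Solving: t(Overloaded) = 5.3846, t(Throttled) = 4.3195, t(Idle) = 4.2012.
Expected minutes from Idle to Busy: 4.2012.

4.2012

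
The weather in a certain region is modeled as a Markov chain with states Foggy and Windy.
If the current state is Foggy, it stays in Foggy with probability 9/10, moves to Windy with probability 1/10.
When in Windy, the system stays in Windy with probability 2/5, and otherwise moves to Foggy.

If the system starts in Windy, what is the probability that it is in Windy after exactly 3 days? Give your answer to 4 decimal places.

Propagate the distribution vector 3 days from Windy.
After 0 days: (0.0000, 1.0000)
After 1 day: (0.6000, 0.4000)
After 2 days: (0.7800, 0.2200)
After 3 days: (0.8340, 0.1660)
P(in Windy after 3 days) = 0.1660

0.1660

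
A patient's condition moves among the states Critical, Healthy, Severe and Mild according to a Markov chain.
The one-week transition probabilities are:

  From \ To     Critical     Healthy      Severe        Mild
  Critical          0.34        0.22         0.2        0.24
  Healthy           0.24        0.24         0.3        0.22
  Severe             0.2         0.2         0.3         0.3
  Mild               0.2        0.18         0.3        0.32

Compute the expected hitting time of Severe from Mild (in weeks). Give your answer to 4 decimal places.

Let t(s) be the expected number of weeks to first reach Severe from state s, with t(Severe) = 0. Conditioning on the first week:
t(Critical) = 1 + 0.34·t(Critical) + 0.22·t(Healthy) + 0.24·t(Mild)
t(Healthy) = 1 + 0.24·t(Critical) + 0.24·t(Healthy) + 0.22·t(Mild)
t(Mild) = 1 + 0.2·t(Critical) + 0.18·t(Healthy) + 0.32·t(Mild)
Solving: t(Critical) = 4.0482, t(Healthy) = 3.6437, t(Mild) = 3.6257.
Expected weeks from Mild to Severe: 3.6257.

3.6257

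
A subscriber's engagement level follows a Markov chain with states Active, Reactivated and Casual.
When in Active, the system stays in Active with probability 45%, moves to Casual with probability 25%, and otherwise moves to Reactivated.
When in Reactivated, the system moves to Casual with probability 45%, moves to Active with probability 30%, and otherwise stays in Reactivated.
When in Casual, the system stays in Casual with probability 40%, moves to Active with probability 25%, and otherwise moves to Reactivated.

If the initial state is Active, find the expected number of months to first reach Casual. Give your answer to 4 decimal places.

Let t(s) be the expected number of months to first reach Casual from state s, with t(Casual) = 0. Conditioning on the first month:
t(Active) = 1 + 0.45·t(Active) + 0.3·t(Reactivated)
t(Reactivated) = 1 + 0.3·t(Active) + 0.25·t(Reactivated)
Solving: t(Active) = 3.2558, t(Reactivated) = 2.6357.
Expected months from Active to Casual: 3.2558.

3.2558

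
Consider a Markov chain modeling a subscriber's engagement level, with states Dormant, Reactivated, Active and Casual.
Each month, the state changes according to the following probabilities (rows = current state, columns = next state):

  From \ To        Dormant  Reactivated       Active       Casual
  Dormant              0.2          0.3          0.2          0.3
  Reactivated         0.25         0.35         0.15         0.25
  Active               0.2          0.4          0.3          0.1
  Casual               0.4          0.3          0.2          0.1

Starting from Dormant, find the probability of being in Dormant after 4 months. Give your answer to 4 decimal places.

Propagate the distribution vector 4 months from Dormant.
After 0 months: (1.0000, 0.0000, 0.0000, 0.0000)
After 1 month: (0.2000, 0.3000, 0.2000, 0.3000)
After 2 months: (0.2750, 0.3350, 0.2050, 0.1850)
After 3 months: (0.2538, 0.3373, 0.2038, 0.2053)
After 4 months: (0.2579, 0.3372, 0.2035, 0.2013)
P(in Dormant after 4 months) = 0.2579

0.2579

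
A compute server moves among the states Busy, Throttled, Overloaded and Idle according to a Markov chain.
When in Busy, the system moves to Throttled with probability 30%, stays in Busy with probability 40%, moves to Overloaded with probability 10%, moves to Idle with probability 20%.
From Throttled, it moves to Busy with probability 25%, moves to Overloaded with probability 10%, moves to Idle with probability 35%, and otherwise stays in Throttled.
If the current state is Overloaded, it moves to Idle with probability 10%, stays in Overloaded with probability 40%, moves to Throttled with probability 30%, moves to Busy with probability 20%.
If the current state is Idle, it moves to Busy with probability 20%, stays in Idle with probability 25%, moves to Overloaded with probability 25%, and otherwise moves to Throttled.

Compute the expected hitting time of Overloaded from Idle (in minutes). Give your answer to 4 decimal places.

Let t(s) be the expected number of minutes to first reach Overloaded from state s, with t(Overloaded) = 0. Conditioning on the first minute:
t(Busy) = 1 + 0.4·t(Busy) + 0.3·t(Throttled) + 0.2·t(Idle)
t(Throttled) = 1 + 0.25·t(Busy) + 0.3·t(Throttled) + 0.35·t(Idle)
t(Idle) = 1 + 0.2·t(Busy) + 0.3·t(Throttled) + 0.25·t(Idle)
Solving: t(Busy) = 7.2106, t(Throttled) = 7.0398, t(Idle) = 6.0721.
Expected minutes from Idle to Overloaded: 6.0721.

6.0721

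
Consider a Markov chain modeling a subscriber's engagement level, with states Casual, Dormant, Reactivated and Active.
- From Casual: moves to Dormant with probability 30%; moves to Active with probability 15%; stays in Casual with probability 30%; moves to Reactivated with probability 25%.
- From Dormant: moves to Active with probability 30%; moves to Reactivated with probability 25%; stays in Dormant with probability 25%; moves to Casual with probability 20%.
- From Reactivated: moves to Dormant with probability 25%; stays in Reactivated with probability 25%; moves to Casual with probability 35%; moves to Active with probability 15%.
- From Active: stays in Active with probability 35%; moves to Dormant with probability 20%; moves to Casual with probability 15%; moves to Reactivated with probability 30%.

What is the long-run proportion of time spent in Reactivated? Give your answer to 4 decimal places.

Let the stationary distribution be π with π = πP and π_1 + π_2 + π_3 + π_4 = 1.
π_1 = 0.3·π_1 + 0.2·π_2 + 0.35·π_3 + 0.15·π_4
π_2 = 0.3·π_1 + 0.25·π_2 + 0.25·π_3 + 0.2·π_4
π_3 = 0.25·π_1 + 0.25·π_2 + 0.25·π_3 + 0.3·π_4
Solving with the normalization constraint gives π = (0.2528, 0.2509, 0.2617, 0.2345).
So the stationary probability of Reactivated is 0.2617.

0.2617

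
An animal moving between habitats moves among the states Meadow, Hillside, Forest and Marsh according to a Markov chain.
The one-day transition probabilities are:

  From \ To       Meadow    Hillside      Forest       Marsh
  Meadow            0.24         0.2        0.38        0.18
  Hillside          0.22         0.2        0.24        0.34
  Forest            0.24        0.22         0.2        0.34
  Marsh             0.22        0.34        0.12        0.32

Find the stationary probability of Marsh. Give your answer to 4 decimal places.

Let the stationary distribution be π with π = πP and π_1 + π_2 + π_3 + π_4 = 1.
π_1 = 0.24·π_1 + 0.22·π_2 + 0.24·π_3 + 0.22·π_4
π_2 = 0.2·π_1 + 0.2·π_2 + 0.22·π_3 + 0.34·π_4
π_3 = 0.38·π_1 + 0.24·π_2 + 0.2·π_3 + 0.12·π_4
Solving with the normalization constraint gives π = (0.2291, 0.2462, 0.2273, 0.2974).
So the stationary probability of Marsh is 0.2974.

0.2974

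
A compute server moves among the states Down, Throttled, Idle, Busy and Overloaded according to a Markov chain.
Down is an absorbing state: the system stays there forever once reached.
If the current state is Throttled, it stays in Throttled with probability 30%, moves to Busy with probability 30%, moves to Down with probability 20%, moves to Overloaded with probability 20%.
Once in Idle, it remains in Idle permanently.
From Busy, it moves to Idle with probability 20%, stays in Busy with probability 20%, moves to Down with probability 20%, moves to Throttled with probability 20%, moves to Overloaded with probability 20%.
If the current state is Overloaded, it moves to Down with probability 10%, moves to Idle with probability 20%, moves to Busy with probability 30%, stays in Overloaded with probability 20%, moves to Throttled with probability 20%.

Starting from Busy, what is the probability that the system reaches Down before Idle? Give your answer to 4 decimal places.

Let h(s) be the probability of absorption at Down starting from transient state s. Then h(Down) = 1 and h(Idle) = 0. By first-step analysis:
h(Throttled) = 0.2·1 + 0.3·h(Throttled) + 0.3·h(Busy) + 0.2·h(Overloaded)
h(Busy) = 0.2·1 + 0.2·h(Throttled) + 0.2·0 + 0.2·h(Busy) + 0.2·h(Overloaded)
h(Overloaded) = 0.1·1 + 0.2·h(Throttled) + 0.2·0 + 0.3·h(Busy) + 0.2·h(Overloaded)
Solving: h(Throttled) = 0.6556, h(Busy) = 0.5364, h(Overloaded) = 0.4901.
Starting from Busy, the probability is 0.5364.

0.5364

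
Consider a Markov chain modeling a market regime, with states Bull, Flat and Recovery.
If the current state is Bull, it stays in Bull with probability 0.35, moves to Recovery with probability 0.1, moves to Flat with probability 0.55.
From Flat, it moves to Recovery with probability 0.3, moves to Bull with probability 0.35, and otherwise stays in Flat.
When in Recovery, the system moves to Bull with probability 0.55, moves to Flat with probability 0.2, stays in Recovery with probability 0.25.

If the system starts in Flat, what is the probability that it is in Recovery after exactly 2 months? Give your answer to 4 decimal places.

Sum over the intermediate state after 1 month:
P = P(Flat→Bull)·P(Bull→Recovery) + P(Flat→Flat)·P(Flat→Recovery) + P(Flat→Recovery)·P(Recovery→Recovery)
  = 0.35×0.1 + 0.35×0.3 + 0.3×0.25
  = 0.0350 + 0.1050 + 0.0750 = 0.2150

0.2150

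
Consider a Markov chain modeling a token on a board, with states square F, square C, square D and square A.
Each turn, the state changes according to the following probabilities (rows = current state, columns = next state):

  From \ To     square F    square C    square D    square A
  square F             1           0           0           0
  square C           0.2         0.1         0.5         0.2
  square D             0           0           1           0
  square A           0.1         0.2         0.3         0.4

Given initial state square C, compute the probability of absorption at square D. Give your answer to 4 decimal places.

Let h(s) be the probability of absorption at square D starting from transient state s. Then h(square D) = 1 and h(square F) = 0. By first-step analysis:
h(square C) = 0.2·0 + 0.1·h(square C) + 0.5·1 + 0.2·h(square A)
h(square A) = 0.1·0 + 0.2·h(square C) + 0.3·1 + 0.4·h(square A)
Solving: h(square C) = 0.7200, h(square A) = 0.7400.
Starting from square C, the probability is 0.7200.

0.7200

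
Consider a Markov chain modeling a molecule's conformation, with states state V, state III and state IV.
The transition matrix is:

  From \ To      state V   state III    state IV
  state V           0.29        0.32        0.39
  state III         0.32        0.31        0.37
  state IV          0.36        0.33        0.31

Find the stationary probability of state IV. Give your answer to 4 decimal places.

Let the stationary distribution be π with π = πP and π_1 + π_2 + π_3 = 1.
π_1 = 0.29·π_1 + 0.32·π_2 + 0.36·π_3
π_2 = 0.32·π_1 + 0.31·π_2 + 0.33·π_3
Solving with the normalization constraint gives π = (0.3245, 0.3203, 0.3552).
So the stationary probability of state IV is 0.3552.

0.3552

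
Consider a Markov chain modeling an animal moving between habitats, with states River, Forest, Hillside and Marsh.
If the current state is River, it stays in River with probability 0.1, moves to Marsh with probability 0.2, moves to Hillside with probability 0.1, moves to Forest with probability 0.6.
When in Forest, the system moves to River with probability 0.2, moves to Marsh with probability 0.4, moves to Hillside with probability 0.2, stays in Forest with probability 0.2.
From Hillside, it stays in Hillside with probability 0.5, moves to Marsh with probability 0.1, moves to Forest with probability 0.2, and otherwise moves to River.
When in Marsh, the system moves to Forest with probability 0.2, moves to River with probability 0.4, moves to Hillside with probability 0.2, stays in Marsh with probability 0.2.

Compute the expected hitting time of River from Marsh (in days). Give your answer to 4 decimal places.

Let t(s) be the expected number of days to first reach River from state s, with t(River) = 0. Conditioning on the first day:
t(Forest) = 1 + 0.2·t(Forest) + 0.2·t(Hillside) + 0.4·t(Marsh)
t(Hillside) = 1 + 0.2·t(Forest) + 0.5·t(Hillside) + 0.1·t(Marsh)
t(Marsh) = 1 + 0.2·t(Forest) + 0.2·t(Hillside) + 0.2·t(Marsh)
Solving: t(Forest) = 3.9623, t(Hillside) = 4.2453, t(Marsh) = 3.3019.
Expected days from Marsh to River: 3.3019.

3.3019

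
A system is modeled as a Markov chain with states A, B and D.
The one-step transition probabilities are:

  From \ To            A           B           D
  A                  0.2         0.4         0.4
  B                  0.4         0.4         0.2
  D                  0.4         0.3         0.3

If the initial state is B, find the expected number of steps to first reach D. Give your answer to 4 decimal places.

Let t(s) be the expected number of steps to first reach D from state s, with t(D) = 0. Conditioning on the first step:
t(A) = 1 + 0.2·t(A) + 0.4·t(B)
t(B) = 1 + 0.4·t(A) + 0.4·t(B)
Solving: t(A) = 3.1250, t(B) = 3.7500.
Expected steps from B to D: 3.7500.

3.7500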